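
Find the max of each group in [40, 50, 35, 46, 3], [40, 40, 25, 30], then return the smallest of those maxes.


Find max of each group:
  Group 1: [40, 50, 35, 46, 3] -> max = 50
  Group 2: [40, 40, 25, 30] -> max = 40
Maxes: [50, 40]
Minimum of maxes = 40
Final answer: 40


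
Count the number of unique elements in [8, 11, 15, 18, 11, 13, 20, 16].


List all unique values:
Distinct values: [8, 11, 13, 15, 16, 18, 20]
Count = 7
Final answer: 7


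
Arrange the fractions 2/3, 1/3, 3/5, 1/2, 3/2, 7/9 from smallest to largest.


Convert to decimal for comparison:
  2/3 = 0.6667
  1/3 = 0.3333
  3/5 = 0.6
  1/2 = 0.5
  3/2 = 1.5
  7/9 = 0.7778
Decimals in increasing order: 0.3333 < 0.5 < 0.6 < 0.6667 < 0.7778 < 1.5
Writing each back as its fraction gives the sorted order.
Final answer: 1/3, 1/2, 3/5, 2/3, 7/9, 3/2


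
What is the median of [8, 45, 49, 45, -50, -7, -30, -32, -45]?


First, sort the list: [-50, -45, -32, -30, -7, 8, 45, 45, 49]
The list has 9 elements (odd count).
The middle index is 4 (0-based), and the element there is -7.
Final answer: -7


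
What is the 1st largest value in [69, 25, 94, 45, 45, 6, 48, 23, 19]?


Sort descending: [94, 69, 48, 45, 45, 25, 23, 19, 6]
The 1st element (1-indexed) is at index 0.
Value = 94
Final answer: 94


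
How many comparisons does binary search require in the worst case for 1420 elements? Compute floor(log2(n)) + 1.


Binary search halves the search space each step.
Maximum comparisons = floor(log2(1420)) + 1
log2(1420) = 10.4717
floor(log2(1420)) = 10, so 10 + 1 = 11
Final answer: 11


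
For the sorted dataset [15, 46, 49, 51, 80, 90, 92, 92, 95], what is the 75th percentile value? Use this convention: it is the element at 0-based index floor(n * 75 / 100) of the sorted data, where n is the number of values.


The dataset has n = 9 elements.
Index = floor(9 * 75 / 100) = floor(675 / 100) = floor(6.75) = 6
Counting from index 0 in the sorted data, the element at index 6 is 92.
Final answer: 92


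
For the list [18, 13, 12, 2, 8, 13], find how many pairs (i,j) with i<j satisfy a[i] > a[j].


For each element, count the later elements that are smaller than it:
  18 (index 0): smaller elements after it = [13, 12, 2, 8, 13] -> 5
  13 (index 1): smaller elements after it = [12, 2, 8] -> 3
  12 (index 2): smaller elements after it = [2, 8] -> 2
  2 (index 3): smaller elements after it = [] -> 0
  8 (index 4): smaller elements after it = [] -> 0
Total inversions = 5 + 3 + 2 + 0 + 0 = 10
Final answer: 10


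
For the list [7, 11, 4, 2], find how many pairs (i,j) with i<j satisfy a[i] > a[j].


For each element, count the later elements that are smaller than it:
  7 (index 0): smaller elements after it = [4, 2] -> 2
  11 (index 1): smaller elements after it = [4, 2] -> 2
  4 (index 2): smaller elements after it = [2] -> 1
Total inversions = 2 + 2 + 1 = 5
Final answer: 5


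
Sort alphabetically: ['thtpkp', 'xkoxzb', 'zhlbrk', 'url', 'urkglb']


Compare strings character by character (the first differing letter decides):
  'thtpkp' < 'urkglb' since 't' < 'u' at position 1
  'urkglb' < 'url' since 'k' < 'l' at position 3
  'url' < 'xkoxzb' since 'u' < 'x' at position 1
  'xkoxzb' < 'zhlbrk' since 'x' < 'z' at position 1
Chaining these comparisons gives the alphabetical order.
Final answer: ['thtpkp', 'urkglb', 'url', 'xkoxzb', 'zhlbrk']


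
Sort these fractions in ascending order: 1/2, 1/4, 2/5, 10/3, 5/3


Convert to decimal for comparison:
  1/2 = 0.5
  1/4 = 0.25
  2/5 = 0.4
  10/3 = 3.3333
  5/3 = 1.6667
Decimals in increasing order: 0.25 < 0.4 < 0.5 < 1.6667 < 3.3333
Writing each back as its fraction gives the sorted order.
Final answer: 1/4, 2/5, 1/2, 5/3, 10/3


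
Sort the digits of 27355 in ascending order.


The number 27355 has digits: 2, 7, 3, 5, 5
Sorted: 2, 3, 5, 5, 7
Joining the sorted digits gives the result.
Final answer: 23557


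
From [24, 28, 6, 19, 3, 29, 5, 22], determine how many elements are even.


Check each element:
  24 is even
  28 is even
  6 is even
  19 is odd
  3 is odd
  29 is odd
  5 is odd
  22 is even
Evens: [24, 28, 6, 22]
Count of evens = 4
Final answer: 4


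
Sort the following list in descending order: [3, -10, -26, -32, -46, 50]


Original list: [3, -10, -26, -32, -46, 50]
Repeatedly take the largest remaining element:
  Remaining [3, -10, -26, -32, -46, 50] -> largest is 50
  Remaining [3, -10, -26, -32, -46] -> largest is 3
  Remaining [-10, -26, -32, -46] -> largest is -10
  Remaining [-26, -32, -46] -> largest is -26
  Remaining [-32, -46] -> largest is -32
  Remaining [-46] -> largest is -46
Collecting the picks in order gives the descending list.
Final answer: [50, 3, -10, -26, -32, -46]


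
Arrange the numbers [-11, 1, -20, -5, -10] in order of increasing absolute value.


Compute absolute values:
  |-11| = 11
  |1| = 1
  |-20| = 20
  |-5| = 5
  |-10| = 10
Absolute values in increasing order: 1 < 5 < 10 < 11 < 20
Listing the original numbers in that order gives the answer.
Final answer: [1, -5, -10, -11, -20]


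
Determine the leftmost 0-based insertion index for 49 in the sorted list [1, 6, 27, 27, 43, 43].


List is sorted: [1, 6, 27, 27, 43, 43]
We need the leftmost position where 49 can be inserted, i.e. the first index whose element is >= 49 (or the end of the list if none is).
Binary search with low=0, high=6 (0-based indices):
  low=0, high=6, mid=3: a[3]=27 < 49, so low = 4
  low=4, high=6, mid=5: a[5]=43 < 49, so low = 6
Now low = high = 6, so the insertion index is 6.
Final answer: 6


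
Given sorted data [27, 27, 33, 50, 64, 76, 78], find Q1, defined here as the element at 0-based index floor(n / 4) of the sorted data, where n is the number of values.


The list has n = 7 elements.
Q1 index = floor(7 / 4) = floor(1.75) = 1
Counting from index 0 in the sorted data, the element at index 1 is 27.
Final answer: 27


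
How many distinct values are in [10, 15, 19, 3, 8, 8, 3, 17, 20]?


List all unique values:
Distinct values: [3, 8, 10, 15, 17, 19, 20]
Count = 7
Final answer: 7


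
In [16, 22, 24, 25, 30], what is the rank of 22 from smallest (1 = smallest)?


Sort ascending: [16, 22, 24, 25, 30]
Find 22 in the sorted list.
22 is at position 2 (1-indexed).
Final answer: 2


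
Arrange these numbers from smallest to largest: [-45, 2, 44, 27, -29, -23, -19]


Original list: [-45, 2, 44, 27, -29, -23, -19]
Repeatedly take the smallest remaining element:
  Remaining [-45, 2, 44, 27, -29, -23, -19] -> smallest is -45
  Remaining [2, 44, 27, -29, -23, -19] -> smallest is -29
  Remaining [2, 44, 27, -23, -19] -> smallest is -23
  Remaining [2, 44, 27, -19] -> smallest is -19
  Remaining [2, 44, 27] -> smallest is 2
  Remaining [44, 27] -> smallest is 27
  Remaining [44] -> smallest is 44
Collecting the picks in order gives the sorted list.
Final answer: [-45, -29, -23, -19, 2, 27, 44]


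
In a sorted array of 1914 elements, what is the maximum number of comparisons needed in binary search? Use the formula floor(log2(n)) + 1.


Binary search halves the search space each step.
Maximum comparisons = floor(log2(1914)) + 1
log2(1914) = 10.9024
floor(log2(1914)) = 10, so 10 + 1 = 11
Final answer: 11


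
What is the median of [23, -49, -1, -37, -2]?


First, sort the list: [-49, -37, -2, -1, 23]
The list has 5 elements (odd count).
The middle index is 2 (0-based), and the element there is -2.
Final answer: -2


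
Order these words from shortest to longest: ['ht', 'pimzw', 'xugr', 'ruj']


Compute lengths:
  'ht' has length 2
  'pimzw' has length 5
  'xugr' has length 4
  'ruj' has length 3
Lengths in increasing order: 2 < 3 < 4 < 5
Listing the words in that order gives the answer.
Final answer: ['ht', 'ruj', 'xugr', 'pimzw']


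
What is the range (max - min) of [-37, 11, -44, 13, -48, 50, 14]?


Maximum value: 50
Minimum value: -48
Range = 50 - (-48) = 98
Final answer: 98


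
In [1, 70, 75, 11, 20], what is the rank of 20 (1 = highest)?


Sort descending: [75, 70, 20, 11, 1]
Find 20 in the sorted list.
20 is at position 3.
Final answer: 3


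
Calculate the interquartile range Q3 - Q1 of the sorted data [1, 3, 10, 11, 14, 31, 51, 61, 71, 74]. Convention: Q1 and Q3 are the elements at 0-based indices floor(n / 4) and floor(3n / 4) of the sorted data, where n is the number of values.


The data has n = 10 elements.
Q1 index = floor(10 / 4) = floor(2.5) = 2; Q3 index = floor(3 * 10 / 4) = floor(7.5) = 7
Q1 = element at index 2 = 10
Q3 = element at index 7 = 61
IQR = 61 - 10 = 51
Final answer: 51


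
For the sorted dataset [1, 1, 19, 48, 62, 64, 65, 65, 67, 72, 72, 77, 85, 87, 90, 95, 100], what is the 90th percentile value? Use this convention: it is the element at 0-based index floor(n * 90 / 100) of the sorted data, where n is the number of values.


The dataset has n = 17 elements.
Index = floor(17 * 90 / 100) = floor(1530 / 100) = floor(15.3) = 15
Counting from index 0 in the sorted data, the element at index 15 is 95.
Final answer: 95


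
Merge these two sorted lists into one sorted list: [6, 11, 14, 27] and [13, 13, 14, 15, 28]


List A: [6, 11, 14, 27]
List B: [13, 13, 14, 15, 28]
Repeatedly compare the front elements and take the smaller:
  6 vs 13 -> take 6
  11 vs 13 -> take 11
  14 vs 13 -> take 13
  14 vs 13 -> take 13
  14 vs 14 -> take 14
  27 vs 14 -> take 14
  27 vs 15 -> take 15
  27 vs 28 -> take 27
  A is exhausted; append the rest of B: [28]
Final answer: [6, 11, 13, 13, 14, 14, 15, 27, 28]


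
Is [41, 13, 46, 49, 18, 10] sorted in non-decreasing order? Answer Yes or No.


Check consecutive pairs:
  41 <= 13? False
  13 <= 46? True
  46 <= 49? True
  49 <= 18? False
  18 <= 10? False
3 consecutive pair(s) are out of order, so the list is not sorted.
Final answer: No


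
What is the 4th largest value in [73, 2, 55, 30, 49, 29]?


Sort descending: [73, 55, 49, 30, 29, 2]
The 4th element (1-indexed) is at index 3.
Value = 30
Final answer: 30


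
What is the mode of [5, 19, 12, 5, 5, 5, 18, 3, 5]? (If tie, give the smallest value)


Count the frequency of each value:
  3 appears 1 time(s)
  5 appears 5 time(s)
  12 appears 1 time(s)
  18 appears 1 time(s)
  19 appears 1 time(s)
Maximum frequency is 5.
Only 5 reaches that frequency, so it is the mode.
Final answer: 5


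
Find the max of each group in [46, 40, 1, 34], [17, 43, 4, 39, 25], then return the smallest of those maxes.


Find max of each group:
  Group 1: [46, 40, 1, 34] -> max = 46
  Group 2: [17, 43, 4, 39, 25] -> max = 43
Maxes: [46, 43]
Minimum of maxes = 43
Final answer: 43


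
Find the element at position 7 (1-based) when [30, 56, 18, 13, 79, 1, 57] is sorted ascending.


Sort ascending: [1, 13, 18, 30, 56, 57, 79]
The 7th element (1-indexed) is at index 6.
Value = 79
Final answer: 79


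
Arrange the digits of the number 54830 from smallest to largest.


The number 54830 has digits: 5, 4, 8, 3, 0
Sorted: 0, 3, 4, 5, 8
Joining the sorted digits gives the result.
Final answer: 03458


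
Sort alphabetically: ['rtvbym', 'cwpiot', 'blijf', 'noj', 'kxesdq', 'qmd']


Compare strings character by character (the first differing letter decides):
  'blijf' < 'cwpiot' since 'b' < 'c' at position 1
  'cwpiot' < 'kxesdq' since 'c' < 'k' at position 1
  'kxesdq' < 'noj' since 'k' < 'n' at position 1
  'noj' < 'qmd' since 'n' < 'q' at position 1
  'qmd' < 'rtvbym' since 'q' < 'r' at position 1
Chaining these comparisons gives the alphabetical order.
Final answer: ['blijf', 'cwpiot', 'kxesdq', 'noj', 'qmd', 'rtvbym']


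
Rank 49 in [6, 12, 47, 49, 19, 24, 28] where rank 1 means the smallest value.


Sort ascending: [6, 12, 19, 24, 28, 47, 49]
Find 49 in the sorted list.
49 is at position 7 (1-indexed).
Final answer: 7


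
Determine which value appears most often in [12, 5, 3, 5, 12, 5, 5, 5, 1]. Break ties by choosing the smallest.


Count the frequency of each value:
  1 appears 1 time(s)
  3 appears 1 time(s)
  5 appears 5 time(s)
  12 appears 2 time(s)
Maximum frequency is 5.
Only 5 reaches that frequency, so it is the mode.
Final answer: 5


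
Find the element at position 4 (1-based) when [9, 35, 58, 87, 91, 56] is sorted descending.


Sort descending: [91, 87, 58, 56, 35, 9]
The 4th element (1-indexed) is at index 3.
Value = 56
Final answer: 56


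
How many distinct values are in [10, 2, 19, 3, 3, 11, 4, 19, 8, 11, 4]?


List all unique values:
Distinct values: [2, 3, 4, 8, 10, 11, 19]
Count = 7
Final answer: 7


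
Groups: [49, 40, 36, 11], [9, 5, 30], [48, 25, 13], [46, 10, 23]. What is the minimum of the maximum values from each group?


Find max of each group:
  Group 1: [49, 40, 36, 11] -> max = 49
  Group 2: [9, 5, 30] -> max = 30
  Group 3: [48, 25, 13] -> max = 48
  Group 4: [46, 10, 23] -> max = 46
Maxes: [49, 30, 48, 46]
Minimum of maxes = 30
Final answer: 30


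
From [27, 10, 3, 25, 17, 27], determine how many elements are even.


Check each element:
  27 is odd
  10 is even
  3 is odd
  25 is odd
  17 is odd
  27 is odd
Evens: [10]
Count of evens = 1
Final answer: 1


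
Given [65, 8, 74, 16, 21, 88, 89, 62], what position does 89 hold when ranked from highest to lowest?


Sort descending: [89, 88, 74, 65, 62, 21, 16, 8]
Find 89 in the sorted list.
89 is at position 1.
Final answer: 1


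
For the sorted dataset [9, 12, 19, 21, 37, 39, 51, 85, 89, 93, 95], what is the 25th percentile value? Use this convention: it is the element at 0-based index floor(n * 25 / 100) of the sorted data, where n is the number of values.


The dataset has n = 11 elements.
Index = floor(11 * 25 / 100) = floor(275 / 100) = floor(2.75) = 2
Counting from index 0 in the sorted data, the element at index 2 is 19.
Final answer: 19


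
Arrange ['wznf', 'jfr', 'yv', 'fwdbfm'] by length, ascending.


Compute lengths:
  'wznf' has length 4
  'jfr' has length 3
  'yv' has length 2
  'fwdbfm' has length 6
Lengths in increasing order: 2 < 3 < 4 < 6
Listing the words in that order gives the answer.
Final answer: ['yv', 'jfr', 'wznf', 'fwdbfm']


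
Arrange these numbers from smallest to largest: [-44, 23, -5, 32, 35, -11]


Original list: [-44, 23, -5, 32, 35, -11]
Repeatedly take the smallest remaining element:
  Remaining [-44, 23, -5, 32, 35, -11] -> smallest is -44
  Remaining [23, -5, 32, 35, -11] -> smallest is -11
  Remaining [23, -5, 32, 35] -> smallest is -5
  Remaining [23, 32, 35] -> smallest is 23
  Remaining [32, 35] -> smallest is 32
  Remaining [35] -> smallest is 35
Collecting the picks in order gives the sorted list.
Final answer: [-44, -11, -5, 23, 32, 35]


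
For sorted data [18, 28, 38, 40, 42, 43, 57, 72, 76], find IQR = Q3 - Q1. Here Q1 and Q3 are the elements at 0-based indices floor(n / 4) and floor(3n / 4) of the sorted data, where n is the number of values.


The data has n = 9 elements.
Q1 index = floor(9 / 4) = floor(2.25) = 2; Q3 index = floor(3 * 9 / 4) = floor(6.75) = 6
Q1 = element at index 2 = 38
Q3 = element at index 6 = 57
IQR = 57 - 38 = 19
Final answer: 19


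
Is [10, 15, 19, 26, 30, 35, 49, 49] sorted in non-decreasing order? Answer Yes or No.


Check consecutive pairs:
  10 <= 15? True
  15 <= 19? True
  19 <= 26? True
  26 <= 30? True
  30 <= 35? True
  35 <= 49? True
  49 <= 49? True
Every consecutive pair is in order, so the list is non-decreasing.
Final answer: Yes


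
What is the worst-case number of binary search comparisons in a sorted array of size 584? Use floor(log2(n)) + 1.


Binary search halves the search space each step.
Maximum comparisons = floor(log2(584)) + 1
log2(584) = 9.1898
floor(log2(584)) = 9, so 9 + 1 = 10
Final answer: 10


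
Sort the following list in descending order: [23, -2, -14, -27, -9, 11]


Original list: [23, -2, -14, -27, -9, 11]
Repeatedly take the largest remaining element:
  Remaining [23, -2, -14, -27, -9, 11] -> largest is 23
  Remaining [-2, -14, -27, -9, 11] -> largest is 11
  Remaining [-2, -14, -27, -9] -> largest is -2
  Remaining [-14, -27, -9] -> largest is -9
  Remaining [-14, -27] -> largest is -14
  Remaining [-27] -> largest is -27
Collecting the picks in order gives the descending list.
Final answer: [23, 11, -2, -9, -14, -27]


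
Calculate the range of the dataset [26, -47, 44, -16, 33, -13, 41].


Maximum value: 44
Minimum value: -47
Range = 44 - (-47) = 91
Final answer: 91


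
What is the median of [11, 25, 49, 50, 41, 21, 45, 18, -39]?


First, sort the list: [-39, 11, 18, 21, 25, 41, 45, 49, 50]
The list has 9 elements (odd count).
The middle index is 4 (0-based), and the element there is 25.
Final answer: 25


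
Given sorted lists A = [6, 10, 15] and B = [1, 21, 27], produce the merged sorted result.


List A: [6, 10, 15]
List B: [1, 21, 27]
Repeatedly compare the front elements and take the smaller:
  6 vs 1 -> take 1
  6 vs 21 -> take 6
  10 vs 21 -> take 10
  15 vs 21 -> take 15
  A is exhausted; append the rest of B: [21, 27]
Final answer: [1, 6, 10, 15, 21, 27]


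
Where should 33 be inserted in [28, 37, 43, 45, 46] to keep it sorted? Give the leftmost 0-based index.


List is sorted: [28, 37, 43, 45, 46]
We need the leftmost position where 33 can be inserted, i.e. the first index whose element is >= 33 (or the end of the list if none is).
Binary search with low=0, high=5 (0-based indices):
  low=0, high=5, mid=2: a[2]=43 >= 33, so high = 2
  low=0, high=2, mid=1: a[1]=37 >= 33, so high = 1
  low=0, high=1, mid=0: a[0]=28 < 33, so low = 1
Now low = high = 1, so the insertion index is 1.
Final answer: 1


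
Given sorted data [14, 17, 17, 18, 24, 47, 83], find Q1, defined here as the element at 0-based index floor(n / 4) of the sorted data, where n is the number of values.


The list has n = 7 elements.
Q1 index = floor(7 / 4) = floor(1.75) = 1
Counting from index 0 in the sorted data, the element at index 1 is 17.
Final answer: 17


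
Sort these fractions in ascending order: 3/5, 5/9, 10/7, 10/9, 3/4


Convert to decimal for comparison:
  3/5 = 0.6
  5/9 = 0.5556
  10/7 = 1.4286
  10/9 = 1.1111
  3/4 = 0.75
Decimals in increasing order: 0.5556 < 0.6 < 0.75 < 1.1111 < 1.4286
Writing each back as its fraction gives the sorted order.
Final answer: 5/9, 3/5, 3/4, 10/9, 10/7


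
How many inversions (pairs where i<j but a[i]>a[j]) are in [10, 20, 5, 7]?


For each element, count the later elements that are smaller than it:
  10 (index 0): smaller elements after it = [5, 7] -> 2
  20 (index 1): smaller elements after it = [5, 7] -> 2
  5 (index 2): smaller elements after it = [] -> 0
Total inversions = 2 + 2 + 0 = 4
Final answer: 4


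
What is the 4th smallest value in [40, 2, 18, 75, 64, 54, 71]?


Sort ascending: [2, 18, 40, 54, 64, 71, 75]
The 4th element (1-indexed) is at index 3.
Value = 54
Final answer: 54


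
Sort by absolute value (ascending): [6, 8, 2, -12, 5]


Compute absolute values:
  |6| = 6
  |8| = 8
  |2| = 2
  |-12| = 12
  |5| = 5
Absolute values in increasing order: 2 < 5 < 6 < 8 < 12
Listing the original numbers in that order gives the answer.
Final answer: [2, 5, 6, 8, -12]


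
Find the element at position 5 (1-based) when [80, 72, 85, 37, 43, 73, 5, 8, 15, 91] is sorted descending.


Sort descending: [91, 85, 80, 73, 72, 43, 37, 15, 8, 5]
The 5th element (1-indexed) is at index 4.
Value = 72
Final answer: 72


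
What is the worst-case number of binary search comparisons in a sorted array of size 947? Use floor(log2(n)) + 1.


Binary search halves the search space each step.
Maximum comparisons = floor(log2(947)) + 1
log2(947) = 9.8872
floor(log2(947)) = 9, so 9 + 1 = 10
Final answer: 10


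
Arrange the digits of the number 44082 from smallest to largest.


The number 44082 has digits: 4, 4, 0, 8, 2
Sorted: 0, 2, 4, 4, 8
Joining the sorted digits gives the result.
Final answer: 02448


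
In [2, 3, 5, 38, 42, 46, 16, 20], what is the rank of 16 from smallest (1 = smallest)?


Sort ascending: [2, 3, 5, 16, 20, 38, 42, 46]
Find 16 in the sorted list.
16 is at position 4 (1-indexed).
Final answer: 4


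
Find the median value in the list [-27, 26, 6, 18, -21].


First, sort the list: [-27, -21, 6, 18, 26]
The list has 5 elements (odd count).
The middle index is 2 (0-based), and the element there is 6.
Final answer: 6


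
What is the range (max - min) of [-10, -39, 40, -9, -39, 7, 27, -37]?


Maximum value: 40
Minimum value: -39
Range = 40 - (-39) = 79
Final answer: 79


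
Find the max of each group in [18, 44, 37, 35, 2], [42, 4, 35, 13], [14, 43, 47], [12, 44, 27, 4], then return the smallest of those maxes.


Find max of each group:
  Group 1: [18, 44, 37, 35, 2] -> max = 44
  Group 2: [42, 4, 35, 13] -> max = 42
  Group 3: [14, 43, 47] -> max = 47
  Group 4: [12, 44, 27, 4] -> max = 44
Maxes: [44, 42, 47, 44]
Minimum of maxes = 42
Final answer: 42


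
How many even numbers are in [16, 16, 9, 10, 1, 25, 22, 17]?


Check each element:
  16 is even
  16 is even
  9 is odd
  10 is even
  1 is odd
  25 is odd
  22 is even
  17 is odd
Evens: [16, 16, 10, 22]
Count of evens = 4
Final answer: 4


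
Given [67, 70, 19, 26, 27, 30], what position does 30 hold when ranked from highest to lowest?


Sort descending: [70, 67, 30, 27, 26, 19]
Find 30 in the sorted list.
30 is at position 3.
Final answer: 3


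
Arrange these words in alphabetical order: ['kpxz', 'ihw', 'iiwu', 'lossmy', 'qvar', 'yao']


Compare strings character by character (the first differing letter decides):
  'ihw' < 'iiwu' since 'h' < 'i' at position 2
  'iiwu' < 'kpxz' since 'i' < 'k' at position 1
  'kpxz' < 'lossmy' since 'k' < 'l' at position 1
  'lossmy' < 'qvar' since 'l' < 'q' at position 1
  'qvar' < 'yao' since 'q' < 'y' at position 1
Chaining these comparisons gives the alphabetical order.
Final answer: ['ihw', 'iiwu', 'kpxz', 'lossmy', 'qvar', 'yao']


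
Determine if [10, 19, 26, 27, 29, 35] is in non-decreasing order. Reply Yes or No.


Check consecutive pairs:
  10 <= 19? True
  19 <= 26? True
  26 <= 27? True
  27 <= 29? True
  29 <= 35? True
Every consecutive pair is in order, so the list is non-decreasing.
Final answer: Yes


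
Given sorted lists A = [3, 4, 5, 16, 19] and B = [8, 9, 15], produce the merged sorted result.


List A: [3, 4, 5, 16, 19]
List B: [8, 9, 15]
Repeatedly compare the front elements and take the smaller:
  3 vs 8 -> take 3
  4 vs 8 -> take 4
  5 vs 8 -> take 5
  16 vs 8 -> take 8
  16 vs 9 -> take 9
  16 vs 15 -> take 15
  B is exhausted; append the rest of A: [16, 19]
Final answer: [3, 4, 5, 8, 9, 15, 16, 19]


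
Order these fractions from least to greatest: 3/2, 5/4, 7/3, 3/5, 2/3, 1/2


Convert to decimal for comparison:
  3/2 = 1.5
  5/4 = 1.25
  7/3 = 2.3333
  3/5 = 0.6
  2/3 = 0.6667
  1/2 = 0.5
Decimals in increasing order: 0.5 < 0.6 < 0.6667 < 1.25 < 1.5 < 2.3333
Writing each back as its fraction gives the sorted order.
Final answer: 1/2, 3/5, 2/3, 5/4, 3/2, 7/3


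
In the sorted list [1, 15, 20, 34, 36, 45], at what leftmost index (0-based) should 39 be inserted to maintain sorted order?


List is sorted: [1, 15, 20, 34, 36, 45]
We need the leftmost position where 39 can be inserted, i.e. the first index whose element is >= 39 (or the end of the list if none is).
Binary search with low=0, high=6 (0-based indices):
  low=0, high=6, mid=3: a[3]=34 < 39, so low = 4
  low=4, high=6, mid=5: a[5]=45 >= 39, so high = 5
  low=4, high=5, mid=4: a[4]=36 < 39, so low = 5
Now low = high = 5, so the insertion index is 5.
Final answer: 5


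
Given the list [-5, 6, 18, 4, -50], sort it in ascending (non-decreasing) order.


Original list: [-5, 6, 18, 4, -50]
Repeatedly take the smallest remaining element:
  Remaining [-5, 6, 18, 4, -50] -> smallest is -50
  Remaining [-5, 6, 18, 4] -> smallest is -5
  Remaining [6, 18, 4] -> smallest is 4
  Remaining [6, 18] -> smallest is 6
  Remaining [18] -> smallest is 18
Collecting the picks in order gives the sorted list.
Final answer: [-50, -5, 4, 6, 18]


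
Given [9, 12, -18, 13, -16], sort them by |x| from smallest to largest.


Compute absolute values:
  |9| = 9
  |12| = 12
  |-18| = 18
  |13| = 13
  |-16| = 16
Absolute values in increasing order: 9 < 12 < 13 < 16 < 18
Listing the original numbers in that order gives the answer.
Final answer: [9, 12, 13, -16, -18]


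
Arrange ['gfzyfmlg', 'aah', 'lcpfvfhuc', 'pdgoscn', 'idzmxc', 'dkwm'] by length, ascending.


Compute lengths:
  'gfzyfmlg' has length 8
  'aah' has length 3
  'lcpfvfhuc' has length 9
  'pdgoscn' has length 7
  'idzmxc' has length 6
  'dkwm' has length 4
Lengths in increasing order: 3 < 4 < 6 < 7 < 8 < 9
Listing the words in that order gives the answer.
Final answer: ['aah', 'dkwm', 'idzmxc', 'pdgoscn', 'gfzyfmlg', 'lcpfvfhuc']


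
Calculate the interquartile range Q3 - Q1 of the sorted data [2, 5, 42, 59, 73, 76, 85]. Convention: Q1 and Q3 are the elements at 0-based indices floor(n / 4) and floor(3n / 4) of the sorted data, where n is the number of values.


The data has n = 7 elements.
Q1 index = floor(7 / 4) = floor(1.75) = 1; Q3 index = floor(3 * 7 / 4) = floor(5.25) = 5
Q1 = element at index 1 = 5
Q3 = element at index 5 = 76
IQR = 76 - 5 = 71
Final answer: 71


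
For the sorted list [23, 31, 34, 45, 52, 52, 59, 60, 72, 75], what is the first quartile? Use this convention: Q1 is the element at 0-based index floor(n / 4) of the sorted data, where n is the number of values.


The list has n = 10 elements.
Q1 index = floor(10 / 4) = floor(2.5) = 2
Counting from index 0 in the sorted data, the element at index 2 is 34.
Final answer: 34


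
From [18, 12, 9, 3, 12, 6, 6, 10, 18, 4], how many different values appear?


List all unique values:
Distinct values: [3, 4, 6, 9, 10, 12, 18]
Count = 7
Final answer: 7


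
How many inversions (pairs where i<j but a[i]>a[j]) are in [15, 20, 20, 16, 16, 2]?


For each element, count the later elements that are smaller than it:
  15 (index 0): smaller elements after it = [2] -> 1
  20 (index 1): smaller elements after it = [16, 16, 2] -> 3
  20 (index 2): smaller elements after it = [16, 16, 2] -> 3
  16 (index 3): smaller elements after it = [2] -> 1
  16 (index 4): smaller elements after it = [2] -> 1
Total inversions = 1 + 3 + 3 + 1 + 1 = 9
Final answer: 9


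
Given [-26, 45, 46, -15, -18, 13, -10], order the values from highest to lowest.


Original list: [-26, 45, 46, -15, -18, 13, -10]
Repeatedly take the largest remaining element:
  Remaining [-26, 45, 46, -15, -18, 13, -10] -> largest is 46
  Remaining [-26, 45, -15, -18, 13, -10] -> largest is 45
  Remaining [-26, -15, -18, 13, -10] -> largest is 13
  Remaining [-26, -15, -18, -10] -> largest is -10
  Remaining [-26, -15, -18] -> largest is -15
  Remaining [-26, -18] -> largest is -18
  Remaining [-26] -> largest is -26
Collecting the picks in order gives the descending list.
Final answer: [46, 45, 13, -10, -15, -18, -26]


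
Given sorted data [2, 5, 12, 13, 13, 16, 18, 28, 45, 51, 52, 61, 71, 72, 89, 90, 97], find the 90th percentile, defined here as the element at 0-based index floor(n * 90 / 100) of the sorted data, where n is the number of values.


The dataset has n = 17 elements.
Index = floor(17 * 90 / 100) = floor(1530 / 100) = floor(15.3) = 15
Counting from index 0 in the sorted data, the element at index 15 is 90.
Final answer: 90


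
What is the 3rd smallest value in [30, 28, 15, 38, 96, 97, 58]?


Sort ascending: [15, 28, 30, 38, 58, 96, 97]
The 3rd element (1-indexed) is at index 2.
Value = 30
Final answer: 30


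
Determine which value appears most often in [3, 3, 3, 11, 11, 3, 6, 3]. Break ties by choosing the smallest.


Count the frequency of each value:
  3 appears 5 time(s)
  6 appears 1 time(s)
  11 appears 2 time(s)
Maximum frequency is 5.
Only 3 reaches that frequency, so it is the mode.
Final answer: 3


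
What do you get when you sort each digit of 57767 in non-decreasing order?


The number 57767 has digits: 5, 7, 7, 6, 7
Sorted: 5, 6, 7, 7, 7
Joining the sorted digits gives the result.
Final answer: 56777


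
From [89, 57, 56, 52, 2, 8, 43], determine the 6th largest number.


Sort descending: [89, 57, 56, 52, 43, 8, 2]
The 6th element (1-indexed) is at index 5.
Value = 8
Final answer: 8


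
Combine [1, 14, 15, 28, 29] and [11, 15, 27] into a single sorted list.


List A: [1, 14, 15, 28, 29]
List B: [11, 15, 27]
Repeatedly compare the front elements and take the smaller:
  1 vs 11 -> take 1
  14 vs 11 -> take 11
  14 vs 15 -> take 14
  15 vs 15 -> take 15
  28 vs 15 -> take 15
  28 vs 27 -> take 27
  B is exhausted; append the rest of A: [28, 29]
Final answer: [1, 11, 14, 15, 15, 27, 28, 29]


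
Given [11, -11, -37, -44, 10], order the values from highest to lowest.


Original list: [11, -11, -37, -44, 10]
Repeatedly take the largest remaining element:
  Remaining [11, -11, -37, -44, 10] -> largest is 11
  Remaining [-11, -37, -44, 10] -> largest is 10
  Remaining [-11, -37, -44] -> largest is -11
  Remaining [-37, -44] -> largest is -37
  Remaining [-44] -> largest is -44
Collecting the picks in order gives the descending list.
Final answer: [11, 10, -11, -37, -44]


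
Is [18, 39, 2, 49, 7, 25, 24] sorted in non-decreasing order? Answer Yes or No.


Check consecutive pairs:
  18 <= 39? True
  39 <= 2? False
  2 <= 49? True
  49 <= 7? False
  7 <= 25? True
  25 <= 24? False
3 consecutive pair(s) are out of order, so the list is not sorted.
Final answer: No


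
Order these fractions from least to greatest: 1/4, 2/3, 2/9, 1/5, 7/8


Convert to decimal for comparison:
  1/4 = 0.25
  2/3 = 0.6667
  2/9 = 0.2222
  1/5 = 0.2
  7/8 = 0.875
Decimals in increasing order: 0.2 < 0.2222 < 0.25 < 0.6667 < 0.875
Writing each back as its fraction gives the sorted order.
Final answer: 1/5, 2/9, 1/4, 2/3, 7/8


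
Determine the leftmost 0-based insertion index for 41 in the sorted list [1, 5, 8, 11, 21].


List is sorted: [1, 5, 8, 11, 21]
We need the leftmost position where 41 can be inserted, i.e. the first index whose element is >= 41 (or the end of the list if none is).
Binary search with low=0, high=5 (0-based indices):
  low=0, high=5, mid=2: a[2]=8 < 41, so low = 3
  low=3, high=5, mid=4: a[4]=21 < 41, so low = 5
Now low = high = 5, so the insertion index is 5.
Final answer: 5


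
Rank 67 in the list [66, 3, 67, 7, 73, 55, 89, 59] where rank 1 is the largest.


Sort descending: [89, 73, 67, 66, 59, 55, 7, 3]
Find 67 in the sorted list.
67 is at position 3.
Final answer: 3


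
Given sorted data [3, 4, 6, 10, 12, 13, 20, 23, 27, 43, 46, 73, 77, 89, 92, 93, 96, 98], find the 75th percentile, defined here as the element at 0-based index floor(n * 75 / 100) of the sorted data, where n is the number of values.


The dataset has n = 18 elements.
Index = floor(18 * 75 / 100) = floor(1350 / 100) = floor(13.5) = 13
Counting from index 0 in the sorted data, the element at index 13 is 89.
Final answer: 89


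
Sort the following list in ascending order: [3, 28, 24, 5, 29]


Original list: [3, 28, 24, 5, 29]
Repeatedly take the smallest remaining element:
  Remaining [3, 28, 24, 5, 29] -> smallest is 3
  Remaining [28, 24, 5, 29] -> smallest is 5
  Remaining [28, 24, 29] -> smallest is 24
  Remaining [28, 29] -> smallest is 28
  Remaining [29] -> smallest is 29
Collecting the picks in order gives the sorted list.
Final answer: [3, 5, 24, 28, 29]


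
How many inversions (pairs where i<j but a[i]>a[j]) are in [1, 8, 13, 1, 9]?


For each element, count the later elements that are smaller than it:
  1 (index 0): smaller elements after it = [] -> 0
  8 (index 1): smaller elements after it = [1] -> 1
  13 (index 2): smaller elements after it = [1, 9] -> 2
  1 (index 3): smaller elements after it = [] -> 0
Total inversions = 0 + 1 + 2 + 0 = 3
Final answer: 3


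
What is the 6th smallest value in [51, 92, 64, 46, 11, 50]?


Sort ascending: [11, 46, 50, 51, 64, 92]
The 6th element (1-indexed) is at index 5.
Value = 92
Final answer: 92


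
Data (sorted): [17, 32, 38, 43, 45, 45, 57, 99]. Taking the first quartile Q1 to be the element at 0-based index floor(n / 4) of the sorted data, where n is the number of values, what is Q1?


The list has n = 8 elements.
Q1 index = floor(8 / 4) = floor(2) = 2
Counting from index 0 in the sorted data, the element at index 2 is 38.
Final answer: 38


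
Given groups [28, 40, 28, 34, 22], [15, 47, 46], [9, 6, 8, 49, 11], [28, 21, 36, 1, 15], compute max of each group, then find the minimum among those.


Find max of each group:
  Group 1: [28, 40, 28, 34, 22] -> max = 40
  Group 2: [15, 47, 46] -> max = 47
  Group 3: [9, 6, 8, 49, 11] -> max = 49
  Group 4: [28, 21, 36, 1, 15] -> max = 36
Maxes: [40, 47, 49, 36]
Minimum of maxes = 36
Final answer: 36


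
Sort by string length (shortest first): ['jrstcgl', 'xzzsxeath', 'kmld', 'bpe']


Compute lengths:
  'jrstcgl' has length 7
  'xzzsxeath' has length 9
  'kmld' has length 4
  'bpe' has length 3
Lengths in increasing order: 3 < 4 < 7 < 9
Listing the words in that order gives the answer.
Final answer: ['bpe', 'kmld', 'jrstcgl', 'xzzsxeath']


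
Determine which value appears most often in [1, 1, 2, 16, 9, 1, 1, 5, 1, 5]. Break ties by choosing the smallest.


Count the frequency of each value:
  1 appears 5 time(s)
  2 appears 1 time(s)
  5 appears 2 time(s)
  9 appears 1 time(s)
  16 appears 1 time(s)
Maximum frequency is 5.
Only 1 reaches that frequency, so it is the mode.
Final answer: 1


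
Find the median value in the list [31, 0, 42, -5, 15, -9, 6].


First, sort the list: [-9, -5, 0, 6, 15, 31, 42]
The list has 7 elements (odd count).
The middle index is 3 (0-based), and the element there is 6.
Final answer: 6


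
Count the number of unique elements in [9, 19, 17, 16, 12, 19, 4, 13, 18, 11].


List all unique values:
Distinct values: [4, 9, 11, 12, 13, 16, 17, 18, 19]
Count = 9
Final answer: 9


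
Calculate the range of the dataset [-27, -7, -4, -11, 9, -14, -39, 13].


Maximum value: 13
Minimum value: -39
Range = 13 - (-39) = 52
Final answer: 52


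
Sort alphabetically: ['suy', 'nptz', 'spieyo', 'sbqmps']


Compare strings character by character (the first differing letter decides):
  'nptz' < 'sbqmps' since 'n' < 's' at position 1
  'sbqmps' < 'spieyo' since 'b' < 'p' at position 2
  'spieyo' < 'suy' since 'p' < 'u' at position 2
Chaining these comparisons gives the alphabetical order.
Final answer: ['nptz', 'sbqmps', 'spieyo', 'suy']


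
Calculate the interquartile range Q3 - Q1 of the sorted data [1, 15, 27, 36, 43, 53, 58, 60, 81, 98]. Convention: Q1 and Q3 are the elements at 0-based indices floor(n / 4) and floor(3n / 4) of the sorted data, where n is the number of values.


The data has n = 10 elements.
Q1 index = floor(10 / 4) = floor(2.5) = 2; Q3 index = floor(3 * 10 / 4) = floor(7.5) = 7
Q1 = element at index 2 = 27
Q3 = element at index 7 = 60
IQR = 60 - 27 = 33
Final answer: 33


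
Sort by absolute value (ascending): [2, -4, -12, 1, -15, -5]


Compute absolute values:
  |2| = 2
  |-4| = 4
  |-12| = 12
  |1| = 1
  |-15| = 15
  |-5| = 5
Absolute values in increasing order: 1 < 2 < 4 < 5 < 12 < 15
Listing the original numbers in that order gives the answer.
Final answer: [1, 2, -4, -5, -12, -15]


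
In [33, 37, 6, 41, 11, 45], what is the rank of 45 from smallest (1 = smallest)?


Sort ascending: [6, 11, 33, 37, 41, 45]
Find 45 in the sorted list.
45 is at position 6 (1-indexed).
Final answer: 6


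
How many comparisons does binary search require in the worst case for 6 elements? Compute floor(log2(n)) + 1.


Binary search halves the search space each step.
Maximum comparisons = floor(log2(6)) + 1
log2(6) = 2.585
floor(log2(6)) = 2, so 2 + 1 = 3
Final answer: 3


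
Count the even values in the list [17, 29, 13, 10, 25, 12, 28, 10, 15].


Check each element:
  17 is odd
  29 is odd
  13 is odd
  10 is even
  25 is odd
  12 is even
  28 is even
  10 is even
  15 is odd
Evens: [10, 12, 28, 10]
Count of evens = 4
Final answer: 4


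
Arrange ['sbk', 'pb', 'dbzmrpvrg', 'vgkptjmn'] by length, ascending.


Compute lengths:
  'sbk' has length 3
  'pb' has length 2
  'dbzmrpvrg' has length 9
  'vgkptjmn' has length 8
Lengths in increasing order: 2 < 3 < 8 < 9
Listing the words in that order gives the answer.
Final answer: ['pb', 'sbk', 'vgkptjmn', 'dbzmrpvrg']


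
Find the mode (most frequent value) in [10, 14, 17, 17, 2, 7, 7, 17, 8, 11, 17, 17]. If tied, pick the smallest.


Count the frequency of each value:
  2 appears 1 time(s)
  7 appears 2 time(s)
  8 appears 1 time(s)
  10 appears 1 time(s)
  11 appears 1 time(s)
  14 appears 1 time(s)
  17 appears 5 time(s)
Maximum frequency is 5.
Only 17 reaches that frequency, so it is the mode.
Final answer: 17


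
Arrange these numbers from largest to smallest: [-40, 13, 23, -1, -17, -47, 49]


Original list: [-40, 13, 23, -1, -17, -47, 49]
Repeatedly take the largest remaining element:
  Remaining [-40, 13, 23, -1, -17, -47, 49] -> largest is 49
  Remaining [-40, 13, 23, -1, -17, -47] -> largest is 23
  Remaining [-40, 13, -1, -17, -47] -> largest is 13
  Remaining [-40, -1, -17, -47] -> largest is -1
  Remaining [-40, -17, -47] -> largest is -17
  Remaining [-40, -47] -> largest is -40
  Remaining [-47] -> largest is -47
Collecting the picks in order gives the descending list.
Final answer: [49, 23, 13, -1, -17, -40, -47]


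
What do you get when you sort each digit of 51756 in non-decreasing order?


The number 51756 has digits: 5, 1, 7, 5, 6
Sorted: 1, 5, 5, 6, 7
Joining the sorted digits gives the result.
Final answer: 15567


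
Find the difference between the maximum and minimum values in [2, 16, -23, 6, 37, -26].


Maximum value: 37
Minimum value: -26
Range = 37 - (-26) = 63
Final answer: 63


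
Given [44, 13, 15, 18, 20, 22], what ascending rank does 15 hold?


Sort ascending: [13, 15, 18, 20, 22, 44]
Find 15 in the sorted list.
15 is at position 2 (1-indexed).
Final answer: 2


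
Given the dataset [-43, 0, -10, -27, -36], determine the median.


First, sort the list: [-43, -36, -27, -10, 0]
The list has 5 elements (odd count).
The middle index is 2 (0-based), and the element there is -27.
Final answer: -27


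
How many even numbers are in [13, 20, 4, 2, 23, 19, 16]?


Check each element:
  13 is odd
  20 is even
  4 is even
  2 is even
  23 is odd
  19 is odd
  16 is even
Evens: [20, 4, 2, 16]
Count of evens = 4
Final answer: 4


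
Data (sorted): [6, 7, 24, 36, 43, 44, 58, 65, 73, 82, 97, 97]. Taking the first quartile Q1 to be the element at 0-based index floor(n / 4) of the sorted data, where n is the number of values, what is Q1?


The list has n = 12 elements.
Q1 index = floor(12 / 4) = floor(3) = 3
Counting from index 0 in the sorted data, the element at index 3 is 36.
Final answer: 36


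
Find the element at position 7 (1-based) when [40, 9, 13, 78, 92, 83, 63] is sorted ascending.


Sort ascending: [9, 13, 40, 63, 78, 83, 92]
The 7th element (1-indexed) is at index 6.
Value = 92
Final answer: 92


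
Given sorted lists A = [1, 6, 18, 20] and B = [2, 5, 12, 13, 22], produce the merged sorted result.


List A: [1, 6, 18, 20]
List B: [2, 5, 12, 13, 22]
Repeatedly compare the front elements and take the smaller:
  1 vs 2 -> take 1
  6 vs 2 -> take 2
  6 vs 5 -> take 5
  6 vs 12 -> take 6
  18 vs 12 -> take 12
  18 vs 13 -> take 13
  18 vs 22 -> take 18
  20 vs 22 -> take 20
  A is exhausted; append the rest of B: [22]
Final answer: [1, 2, 5, 6, 12, 13, 18, 20, 22]


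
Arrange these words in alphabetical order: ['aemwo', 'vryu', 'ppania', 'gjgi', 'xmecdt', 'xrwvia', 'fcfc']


Compare strings character by character (the first differing letter decides):
  'aemwo' < 'fcfc' since 'a' < 'f' at position 1
  'fcfc' < 'gjgi' since 'f' < 'g' at position 1
  'gjgi' < 'ppania' since 'g' < 'p' at position 1
  'ppania' < 'vryu' since 'p' < 'v' at position 1
  'vryu' < 'xmecdt' since 'v' < 'x' at position 1
  'xmecdt' < 'xrwvia' since 'm' < 'r' at position 2
Chaining these comparisons gives the alphabetical order.
Final answer: ['aemwo', 'fcfc', 'gjgi', 'ppania', 'vryu', 'xmecdt', 'xrwvia']
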